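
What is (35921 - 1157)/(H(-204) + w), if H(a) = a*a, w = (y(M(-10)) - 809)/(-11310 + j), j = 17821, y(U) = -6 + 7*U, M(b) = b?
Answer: 75449468/90320297 ≈ 0.83535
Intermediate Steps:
w = -885/6511 (w = ((-6 + 7*(-10)) - 809)/(-11310 + 17821) = ((-6 - 70) - 809)/6511 = (-76 - 809)*(1/6511) = -885*1/6511 = -885/6511 ≈ -0.13592)
H(a) = a**2
(35921 - 1157)/(H(-204) + w) = (35921 - 1157)/((-204)**2 - 885/6511) = 34764/(41616 - 885/6511) = 34764/(270960891/6511) = 34764*(6511/270960891) = 75449468/90320297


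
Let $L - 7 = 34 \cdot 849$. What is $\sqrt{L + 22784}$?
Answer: $\sqrt{51657} \approx 227.28$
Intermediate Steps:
$L = 28873$ ($L = 7 + 34 \cdot 849 = 7 + 28866 = 28873$)
$\sqrt{L + 22784} = \sqrt{28873 + 22784} = \sqrt{51657}$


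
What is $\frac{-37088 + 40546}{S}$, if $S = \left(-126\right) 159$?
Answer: $- \frac{247}{1431} \approx -0.17261$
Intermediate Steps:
$S = -20034$
$\frac{-37088 + 40546}{S} = \frac{-37088 + 40546}{-20034} = 3458 \left(- \frac{1}{20034}\right) = - \frac{247}{1431}$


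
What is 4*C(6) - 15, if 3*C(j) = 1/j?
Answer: -133/9 ≈ -14.778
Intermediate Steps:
C(j) = 1/(3*j)
4*C(6) - 15 = 4*((⅓)/6) - 15 = 4*((⅓)*(⅙)) - 15 = 4*(1/18) - 15 = 2/9 - 15 = -133/9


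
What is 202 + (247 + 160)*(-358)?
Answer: -145504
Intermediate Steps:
202 + (247 + 160)*(-358) = 202 + 407*(-358) = 202 - 145706 = -145504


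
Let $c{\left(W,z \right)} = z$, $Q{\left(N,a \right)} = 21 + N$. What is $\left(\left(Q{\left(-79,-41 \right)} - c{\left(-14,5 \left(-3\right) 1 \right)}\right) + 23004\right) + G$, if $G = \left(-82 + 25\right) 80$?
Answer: $18401$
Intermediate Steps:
$G = -4560$ ($G = \left(-57\right) 80 = -4560$)
$\left(\left(Q{\left(-79,-41 \right)} - c{\left(-14,5 \left(-3\right) 1 \right)}\right) + 23004\right) + G = \left(\left(\left(21 - 79\right) - 5 \left(-3\right) 1\right) + 23004\right) - 4560 = \left(\left(-58 - \left(-15\right) 1\right) + 23004\right) - 4560 = \left(\left(-58 - -15\right) + 23004\right) - 4560 = \left(\left(-58 + 15\right) + 23004\right) - 4560 = \left(-43 + 23004\right) - 4560 = 22961 - 4560 = 18401$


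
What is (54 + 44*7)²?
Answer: 131044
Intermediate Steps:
(54 + 44*7)² = (54 + 308)² = 362² = 131044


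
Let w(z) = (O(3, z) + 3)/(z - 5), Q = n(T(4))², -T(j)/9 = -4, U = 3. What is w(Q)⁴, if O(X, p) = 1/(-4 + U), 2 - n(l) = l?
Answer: 16/1755097689601 ≈ 9.1163e-12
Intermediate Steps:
T(j) = 36 (T(j) = -9*(-4) = 36)
n(l) = 2 - l
O(X, p) = -1 (O(X, p) = 1/(-4 + 3) = 1/(-1) = -1)
Q = 1156 (Q = (2 - 1*36)² = (2 - 36)² = (-34)² = 1156)
w(z) = 2/(-5 + z) (w(z) = (-1 + 3)/(z - 5) = 2/(-5 + z))
w(Q)⁴ = (2/(-5 + 1156))⁴ = (2/1151)⁴ = 16/1755097689601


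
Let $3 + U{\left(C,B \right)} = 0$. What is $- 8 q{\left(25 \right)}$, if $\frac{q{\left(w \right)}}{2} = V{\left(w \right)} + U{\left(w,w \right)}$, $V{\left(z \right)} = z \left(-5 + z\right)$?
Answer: $-7952$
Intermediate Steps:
$U{\left(C,B \right)} = -3$ ($U{\left(C,B \right)} = -3 + 0 = -3$)
$q{\left(w \right)} = -6 + 2 w \left(-5 + w\right)$ ($q{\left(w \right)} = 2 \left(w \left(-5 + w\right) - 3\right) = 2 \left(-3 + w \left(-5 + w\right)\right) = -6 + 2 w \left(-5 + w\right)$)
$- 8 q{\left(25 \right)} = - 8 \left(-6 + 2 \cdot 25 \left(-5 + 25\right)\right) = - 8 \left(-6 + 2 \cdot 25 \cdot 20\right) = - 8 \left(-6 + 1000\right) = \left(-8\right) 994 = -7952$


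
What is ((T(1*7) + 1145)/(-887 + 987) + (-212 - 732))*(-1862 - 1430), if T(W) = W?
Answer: 76743104/25 ≈ 3.0697e+6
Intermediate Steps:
((T(1*7) + 1145)/(-887 + 987) + (-212 - 732))*(-1862 - 1430) = ((1*7 + 1145)/(-887 + 987) + (-212 - 732))*(-1862 - 1430) = ((7 + 1145)/100 - 944)*(-3292) = (1152*(1/100) - 944)*(-3292) = (288/25 - 944)*(-3292) = -23312/25*(-3292) = 76743104/25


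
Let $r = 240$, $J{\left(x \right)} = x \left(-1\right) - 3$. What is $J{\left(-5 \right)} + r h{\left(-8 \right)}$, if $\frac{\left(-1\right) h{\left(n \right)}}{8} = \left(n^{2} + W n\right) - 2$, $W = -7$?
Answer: $-226558$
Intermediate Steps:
$h{\left(n \right)} = 16 - 8 n^{2} + 56 n$ ($h{\left(n \right)} = - 8 \left(\left(n^{2} - 7 n\right) - 2\right) = - 8 \left(-2 + n^{2} - 7 n\right) = 16 - 8 n^{2} + 56 n$)
$J{\left(x \right)} = -3 - x$ ($J{\left(x \right)} = - x - 3 = -3 - x$)
$J{\left(-5 \right)} + r h{\left(-8 \right)} = \left(-3 - -5\right) + 240 \left(16 - 8 \left(-8\right)^{2} + 56 \left(-8\right)\right) = \left(-3 + 5\right) + 240 \left(16 - 512 - 448\right) = 2 + 240 \left(16 - 512 - 448\right) = 2 + 240 \left(-944\right) = 2 - 226560 = -226558$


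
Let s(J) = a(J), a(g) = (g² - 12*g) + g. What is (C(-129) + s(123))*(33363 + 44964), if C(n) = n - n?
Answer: 1079032752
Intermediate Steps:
C(n) = 0
a(g) = g² - 11*g
s(J) = J*(-11 + J)
(C(-129) + s(123))*(33363 + 44964) = (0 + 123*(-11 + 123))*(33363 + 44964) = (0 + 123*112)*78327 = (0 + 13776)*78327 = 13776*78327 = 1079032752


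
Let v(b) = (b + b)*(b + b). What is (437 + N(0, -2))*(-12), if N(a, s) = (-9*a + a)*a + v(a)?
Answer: -5244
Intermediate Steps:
v(b) = 4*b² (v(b) = (2*b)*(2*b) = 4*b²)
N(a, s) = -4*a² (N(a, s) = (-9*a + a)*a + 4*a² = (-8*a)*a + 4*a² = -8*a² + 4*a² = -4*a²)
(437 + N(0, -2))*(-12) = (437 - 4*0²)*(-12) = (437 - 4*0)*(-12) = (437 + 0)*(-12) = 437*(-12) = -5244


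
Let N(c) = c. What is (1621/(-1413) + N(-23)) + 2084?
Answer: 2910572/1413 ≈ 2059.9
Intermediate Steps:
(1621/(-1413) + N(-23)) + 2084 = (1621/(-1413) - 23) + 2084 = (1621*(-1/1413) - 23) + 2084 = (-1621/1413 - 23) + 2084 = -34120/1413 + 2084 = 2910572/1413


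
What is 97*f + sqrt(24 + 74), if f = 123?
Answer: 11931 + 7*sqrt(2) ≈ 11941.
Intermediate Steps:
97*f + sqrt(24 + 74) = 97*123 + sqrt(24 + 74) = 11931 + sqrt(98) = 11931 + 7*sqrt(2)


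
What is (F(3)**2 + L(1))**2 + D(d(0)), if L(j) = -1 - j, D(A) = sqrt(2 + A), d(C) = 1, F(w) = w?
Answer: 49 + sqrt(3) ≈ 50.732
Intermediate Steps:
(F(3)**2 + L(1))**2 + D(d(0)) = (3**2 + (-1 - 1*1))**2 + sqrt(2 + 1) = (9 + (-1 - 1))**2 + sqrt(3) = (9 - 2)**2 + sqrt(3) = 7**2 + sqrt(3) = 49 + sqrt(3)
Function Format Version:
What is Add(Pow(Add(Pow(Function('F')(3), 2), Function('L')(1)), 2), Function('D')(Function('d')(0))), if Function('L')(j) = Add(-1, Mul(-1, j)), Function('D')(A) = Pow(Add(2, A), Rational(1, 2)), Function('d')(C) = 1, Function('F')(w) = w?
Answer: Add(49, Pow(3, Rational(1, 2))) ≈ 50.732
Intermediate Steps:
Add(Pow(Add(Pow(Function('F')(3), 2), Function('L')(1)), 2), Function('D')(Function('d')(0))) = Add(Pow(Add(Pow(3, 2), Add(-1, Mul(-1, 1))), 2), Pow(Add(2, 1), Rational(1, 2))) = Add(Pow(Add(9, Add(-1, -1)), 2), Pow(3, Rational(1, 2))) = Add(Pow(Add(9, -2), 2), Pow(3, Rational(1, 2))) = Add(Pow(7, 2), Pow(3, Rational(1, 2))) = Add(49, Pow(3, Rational(1, 2)))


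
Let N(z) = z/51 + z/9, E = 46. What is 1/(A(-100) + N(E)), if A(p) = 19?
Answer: 153/3827 ≈ 0.039979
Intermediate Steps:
N(z) = 20*z/153 (N(z) = z*(1/51) + z*(⅑) = z/51 + z/9 = 20*z/153)
1/(A(-100) + N(E)) = 1/(19 + (20/153)*46) = 1/(19 + 920/153) = 1/(3827/153) = 153/3827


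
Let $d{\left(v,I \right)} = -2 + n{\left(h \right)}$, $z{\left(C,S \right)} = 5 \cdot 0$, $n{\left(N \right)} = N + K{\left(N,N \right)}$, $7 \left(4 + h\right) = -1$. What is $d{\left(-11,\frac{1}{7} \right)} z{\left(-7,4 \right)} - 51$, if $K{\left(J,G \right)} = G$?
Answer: $-51$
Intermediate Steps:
$h = - \frac{29}{7}$ ($h = -4 + \frac{1}{7} \left(-1\right) = -4 - \frac{1}{7} = - \frac{29}{7} \approx -4.1429$)
$n{\left(N \right)} = 2 N$ ($n{\left(N \right)} = N + N = 2 N$)
$z{\left(C,S \right)} = 0$
$d{\left(v,I \right)} = - \frac{72}{7}$ ($d{\left(v,I \right)} = -2 + 2 \left(- \frac{29}{7}\right) = -2 - \frac{58}{7} = - \frac{72}{7}$)
$d{\left(-11,\frac{1}{7} \right)} z{\left(-7,4 \right)} - 51 = \left(- \frac{72}{7}\right) 0 - 51 = 0 - 51 = -51$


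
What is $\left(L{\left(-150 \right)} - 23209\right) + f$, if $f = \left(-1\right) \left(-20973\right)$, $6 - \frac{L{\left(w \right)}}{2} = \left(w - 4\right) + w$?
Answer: $-1616$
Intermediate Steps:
$L{\left(w \right)} = 20 - 4 w$ ($L{\left(w \right)} = 12 - 2 \left(\left(w - 4\right) + w\right) = 12 - 2 \left(\left(-4 + w\right) + w\right) = 12 - 2 \left(-4 + 2 w\right) = 12 - \left(-8 + 4 w\right) = 20 - 4 w$)
$f = 20973$
$\left(L{\left(-150 \right)} - 23209\right) + f = \left(\left(20 - -600\right) - 23209\right) + 20973 = \left(\left(20 + 600\right) - 23209\right) + 20973 = \left(620 - 23209\right) + 20973 = -22589 + 20973 = -1616$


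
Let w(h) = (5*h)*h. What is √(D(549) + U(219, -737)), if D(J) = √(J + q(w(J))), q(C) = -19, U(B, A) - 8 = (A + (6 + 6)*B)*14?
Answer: √(26482 + √530) ≈ 162.80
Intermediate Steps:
U(B, A) = 8 + 14*A + 168*B (U(B, A) = 8 + (A + (6 + 6)*B)*14 = 8 + (A + 12*B)*14 = 8 + (14*A + 168*B) = 8 + 14*A + 168*B)
w(h) = 5*h²
D(J) = √(-19 + J) (D(J) = √(J - 19) = √(-19 + J))
√(D(549) + U(219, -737)) = √(√(-19 + 549) + (8 + 14*(-737) + 168*219)) = √(√530 + (8 - 10318 + 36792)) = √(√530 + 26482) = √(26482 + √530)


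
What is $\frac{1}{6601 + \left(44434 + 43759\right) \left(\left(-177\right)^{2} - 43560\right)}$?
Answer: $- \frac{1}{1078681982} \approx -9.2706 \cdot 10^{-10}$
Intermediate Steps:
$\frac{1}{6601 + \left(44434 + 43759\right) \left(\left(-177\right)^{2} - 43560\right)} = \frac{1}{6601 + 88193 \left(31329 - 43560\right)} = \frac{1}{6601 + 88193 \left(-12231\right)} = \frac{1}{6601 - 1078688583} = \frac{1}{-1078681982} = - \frac{1}{1078681982}$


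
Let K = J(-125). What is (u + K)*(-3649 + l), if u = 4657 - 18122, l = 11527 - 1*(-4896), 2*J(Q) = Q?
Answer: -172800285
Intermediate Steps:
J(Q) = Q/2
l = 16423 (l = 11527 + 4896 = 16423)
u = -13465
K = -125/2 (K = (½)*(-125) = -125/2 ≈ -62.500)
(u + K)*(-3649 + l) = (-13465 - 125/2)*(-3649 + 16423) = -27055/2*12774 = -172800285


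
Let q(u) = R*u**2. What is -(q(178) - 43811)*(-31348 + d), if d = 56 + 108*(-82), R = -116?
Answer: -149316634940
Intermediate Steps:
q(u) = -116*u**2
d = -8800 (d = 56 - 8856 = -8800)
-(q(178) - 43811)*(-31348 + d) = -(-116*178**2 - 43811)*(-31348 - 8800) = -(-116*31684 - 43811)*(-40148) = -(-3675344 - 43811)*(-40148) = -(-3719155)*(-40148) = -1*149316634940 = -149316634940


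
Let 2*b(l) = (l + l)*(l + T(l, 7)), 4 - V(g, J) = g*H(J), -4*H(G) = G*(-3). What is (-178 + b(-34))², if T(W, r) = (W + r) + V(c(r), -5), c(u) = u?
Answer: 3010225/4 ≈ 7.5256e+5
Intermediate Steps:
H(G) = 3*G/4 (H(G) = -G*(-3)/4 = -(-3)*G/4 = 3*G/4)
V(g, J) = 4 - 3*J*g/4 (V(g, J) = 4 - g*3*J/4 = 4 - 3*J*g/4)
T(W, r) = 4 + W + 19*r/4 (T(W, r) = (W + r) + (4 - ¾*(-5)*r) = (W + r) + (4 + 15*r/4) = 4 + W + 19*r/4)
b(l) = l*(149/4 + 2*l) (b(l) = ((l + l)*(l + (4 + l + (19/4)*7)))/2 = ((2*l)*(l + (4 + l + 133/4)))/2 = ((2*l)*(l + (149/4 + l)))/2 = ((2*l)*(149/4 + 2*l))/2 = (2*l*(149/4 + 2*l))/2 = l*(149/4 + 2*l))
(-178 + b(-34))² = (-178 + (¼)*(-34)*(149 + 8*(-34)))² = (-178 + (¼)*(-34)*(149 - 272))² = (-178 + (¼)*(-34)*(-123))² = (-178 + 2091/2)² = (1735/2)² = 3010225/4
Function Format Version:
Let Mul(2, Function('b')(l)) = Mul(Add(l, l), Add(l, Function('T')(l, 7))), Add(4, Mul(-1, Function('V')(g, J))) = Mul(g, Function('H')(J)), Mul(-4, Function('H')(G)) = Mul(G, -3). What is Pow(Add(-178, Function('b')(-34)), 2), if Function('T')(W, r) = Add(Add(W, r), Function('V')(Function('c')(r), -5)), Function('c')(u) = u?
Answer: Rational(3010225, 4) ≈ 7.5256e+5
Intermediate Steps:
Function('H')(G) = Mul(Rational(3, 4), G) (Function('H')(G) = Mul(Rational(-1, 4), Mul(G, -3)) = Mul(Rational(-1, 4), Mul(-3, G)) = Mul(Rational(3, 4), G))
Function('V')(g, J) = Add(4, Mul(Rational(-3, 4), J, g)) (Function('V')(g, J) = Add(4, Mul(-1, Mul(g, Mul(Rational(3, 4), J)))) = Add(4, Mul(-1, Mul(Rational(3, 4), J, g))) = Add(4, Mul(Rational(-3, 4), J, g)))
Function('T')(W, r) = Add(4, W, Mul(Rational(19, 4), r)) (Function('T')(W, r) = Add(Add(W, r), Add(4, Mul(Rational(-3, 4), -5, r))) = Add(Add(W, r), Add(4, Mul(Rational(15, 4), r))) = Add(4, W, Mul(Rational(19, 4), r)))
Function('b')(l) = Mul(l, Add(Rational(149, 4), Mul(2, l))) (Function('b')(l) = Mul(Rational(1, 2), Mul(Add(l, l), Add(l, Add(4, l, Mul(Rational(19, 4), 7))))) = Mul(Rational(1, 2), Mul(Mul(2, l), Add(l, Add(4, l, Rational(133, 4))))) = Mul(Rational(1, 2), Mul(Mul(2, l), Add(l, Add(Rational(149, 4), l)))) = Mul(Rational(1, 2), Mul(Mul(2, l), Add(Rational(149, 4), Mul(2, l)))) = Mul(Rational(1, 2), Mul(2, l, Add(Rational(149, 4), Mul(2, l)))) = Mul(l, Add(Rational(149, 4), Mul(2, l))))
Pow(Add(-178, Function('b')(-34)), 2) = Pow(Add(-178, Mul(Rational(1, 4), -34, Add(149, Mul(8, -34)))), 2) = Pow(Add(-178, Mul(Rational(1, 4), -34, Add(149, -272))), 2) = Pow(Add(-178, Mul(Rational(1, 4), -34, -123)), 2) = Pow(Add(-178, Rational(2091, 2)), 2) = Pow(Rational(1735, 2), 2) = Rational(3010225, 4)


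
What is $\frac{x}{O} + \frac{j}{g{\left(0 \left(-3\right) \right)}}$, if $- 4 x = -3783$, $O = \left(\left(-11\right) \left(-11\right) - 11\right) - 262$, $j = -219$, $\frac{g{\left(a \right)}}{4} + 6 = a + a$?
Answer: $\frac{1765}{608} \approx 2.903$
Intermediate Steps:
$g{\left(a \right)} = -24 + 8 a$ ($g{\left(a \right)} = -24 + 4 \left(a + a\right) = -24 + 4 \cdot 2 a = -24 + 8 a$)
$O = -152$ ($O = \left(121 - 11\right) - 262 = 110 - 262 = -152$)
$x = \frac{3783}{4}$ ($x = \left(- \frac{1}{4}\right) \left(-3783\right) = \frac{3783}{4} \approx 945.75$)
$\frac{x}{O} + \frac{j}{g{\left(0 \left(-3\right) \right)}} = \frac{3783}{4 \left(-152\right)} - \frac{219}{-24 + 8 \cdot 0 \left(-3\right)} = \frac{3783}{4} \left(- \frac{1}{152}\right) - \frac{219}{-24 + 8 \cdot 0} = - \frac{3783}{608} - \frac{219}{-24 + 0} = - \frac{3783}{608} - \frac{219}{-24} = - \frac{3783}{608} - - \frac{73}{8} = - \frac{3783}{608} + \frac{73}{8} = \frac{1765}{608}$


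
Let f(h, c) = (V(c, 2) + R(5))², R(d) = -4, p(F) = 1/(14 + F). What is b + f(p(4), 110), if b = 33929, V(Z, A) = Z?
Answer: 45165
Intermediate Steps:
f(h, c) = (-4 + c)² (f(h, c) = (c - 4)² = (-4 + c)²)
b + f(p(4), 110) = 33929 + (-4 + 110)² = 33929 + 106² = 33929 + 11236 = 45165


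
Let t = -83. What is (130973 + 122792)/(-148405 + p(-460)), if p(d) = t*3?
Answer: -253765/148654 ≈ -1.7071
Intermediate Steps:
p(d) = -249 (p(d) = -83*3 = -249)
(130973 + 122792)/(-148405 + p(-460)) = (130973 + 122792)/(-148405 - 249) = 253765/(-148654) = 253765*(-1/148654) = -253765/148654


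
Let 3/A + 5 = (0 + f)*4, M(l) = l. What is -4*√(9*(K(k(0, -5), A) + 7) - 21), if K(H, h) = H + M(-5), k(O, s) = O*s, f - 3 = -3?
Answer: -4*I*√3 ≈ -6.9282*I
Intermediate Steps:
f = 0 (f = 3 - 3 = 0)
A = -⅗ (A = 3/(-5 + (0 + 0)*4) = 3/(-5 + 0*4) = 3/(-5 + 0) = 3/(-5) = 3*(-⅕) = -⅗ ≈ -0.60000)
K(H, h) = -5 + H (K(H, h) = H - 5 = -5 + H)
-4*√(9*(K(k(0, -5), A) + 7) - 21) = -4*√(9*((-5 + 0*(-5)) + 7) - 21) = -4*√(9*((-5 + 0) + 7) - 21) = -4*√(9*(-5 + 7) - 21) = -4*√(9*2 - 21) = -4*√(18 - 21) = -4*I*√3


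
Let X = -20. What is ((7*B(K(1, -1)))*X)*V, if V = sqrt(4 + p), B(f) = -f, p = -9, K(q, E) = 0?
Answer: 0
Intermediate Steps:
V = I*sqrt(5) (V = sqrt(4 - 9) = sqrt(-5) = I*sqrt(5) ≈ 2.2361*I)
((7*B(K(1, -1)))*X)*V = ((7*(-1*0))*(-20))*(I*sqrt(5)) = ((7*0)*(-20))*(I*sqrt(5)) = (0*(-20))*(I*sqrt(5)) = 0*(I*sqrt(5)) = 0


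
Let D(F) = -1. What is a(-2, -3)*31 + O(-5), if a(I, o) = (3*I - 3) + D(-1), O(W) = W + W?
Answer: -320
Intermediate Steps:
O(W) = 2*W
a(I, o) = -4 + 3*I (a(I, o) = (3*I - 3) - 1 = (-3 + 3*I) - 1 = -4 + 3*I)
a(-2, -3)*31 + O(-5) = (-4 + 3*(-2))*31 + 2*(-5) = (-4 - 6)*31 - 10 = -10*31 - 10 = -310 - 10 = -320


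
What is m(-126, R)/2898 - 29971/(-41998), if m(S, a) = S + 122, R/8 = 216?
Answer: 1884521/2645874 ≈ 0.71225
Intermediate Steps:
R = 1728 (R = 8*216 = 1728)
m(S, a) = 122 + S
m(-126, R)/2898 - 29971/(-41998) = (122 - 126)/2898 - 29971/(-41998) = -4*1/2898 - 29971*(-1/41998) = -2/1449 + 29971/41998 = 1884521/2645874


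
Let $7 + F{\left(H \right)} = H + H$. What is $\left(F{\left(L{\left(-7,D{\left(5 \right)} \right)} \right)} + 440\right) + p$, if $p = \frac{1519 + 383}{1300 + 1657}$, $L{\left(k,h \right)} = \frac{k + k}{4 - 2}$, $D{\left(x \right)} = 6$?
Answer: $\frac{1240885}{2957} \approx 419.64$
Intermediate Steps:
$L{\left(k,h \right)} = k$ ($L{\left(k,h \right)} = \frac{2 k}{2} = 2 k \frac{1}{2} = k$)
$F{\left(H \right)} = -7 + 2 H$ ($F{\left(H \right)} = -7 + \left(H + H\right) = -7 + 2 H$)
$p = \frac{1902}{2957} \approx 0.64322$
$\left(F{\left(L{\left(-7,D{\left(5 \right)} \right)} \right)} + 440\right) + p = \left(\left(-7 + 2 \left(-7\right)\right) + 440\right) + \frac{1902}{2957} = \left(\left(-7 - 14\right) + 440\right) + \frac{1902}{2957} = \left(-21 + 440\right) + \frac{1902}{2957} = 419 + \frac{1902}{2957} = \frac{1240885}{2957}$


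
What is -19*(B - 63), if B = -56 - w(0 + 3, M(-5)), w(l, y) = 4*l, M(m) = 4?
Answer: 2489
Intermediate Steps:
B = -68 (B = -56 - 4*(0 + 3) = -56 - 4*3 = -56 - 1*12 = -56 - 12 = -68)
-19*(B - 63) = -19*(-68 - 63) = -19*(-131) = 2489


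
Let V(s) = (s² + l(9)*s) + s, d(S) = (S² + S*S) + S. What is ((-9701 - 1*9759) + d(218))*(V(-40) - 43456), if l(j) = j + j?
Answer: -3230548496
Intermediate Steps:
d(S) = S + 2*S² (d(S) = (S² + S²) + S = 2*S² + S = S + 2*S²)
l(j) = 2*j
V(s) = s² + 19*s (V(s) = (s² + (2*9)*s) + s = (s² + 18*s) + s = s² + 19*s)
((-9701 - 1*9759) + d(218))*(V(-40) - 43456) = ((-9701 - 1*9759) + 218*(1 + 2*218))*(-40*(19 - 40) - 43456) = ((-9701 - 9759) + 218*(1 + 436))*(-40*(-21) - 43456) = (-19460 + 218*437)*(840 - 43456) = (-19460 + 95266)*(-42616) = 75806*(-42616) = -3230548496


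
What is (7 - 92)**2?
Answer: 7225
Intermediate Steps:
(7 - 92)**2 = (-85)**2 = 7225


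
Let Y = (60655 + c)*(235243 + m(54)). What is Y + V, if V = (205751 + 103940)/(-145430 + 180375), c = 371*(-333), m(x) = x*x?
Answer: -18047698535681/1205 ≈ -1.4977e+10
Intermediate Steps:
m(x) = x**2
c = -123543
V = 10679/1205 (V = 309691/34945 = 309691*(1/34945) = 10679/1205 ≈ 8.8622)
Y = -14977343192 (Y = (60655 - 123543)*(235243 + 54**2) = -62888*(235243 + 2916) = -62888*238159 = -14977343192)
Y + V = -14977343192 + 10679/1205 = -18047698535681/1205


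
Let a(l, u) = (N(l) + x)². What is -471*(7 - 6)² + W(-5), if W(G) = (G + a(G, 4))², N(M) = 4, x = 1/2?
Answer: -3815/16 ≈ -238.44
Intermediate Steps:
x = ½ (x = 1*(½) = ½ ≈ 0.50000)
a(l, u) = 81/4 (a(l, u) = (4 + ½)² = (9/2)² = 81/4)
W(G) = (81/4 + G)² (W(G) = (G + 81/4)² = (81/4 + G)²)
-471*(7 - 6)² + W(-5) = -471*(7 - 6)² + (81 + 4*(-5))²/16 = -471*1² + (81 - 20)²/16 = -471*1 + (1/16)*61² = -471 + (1/16)*3721 = -471 + 3721/16 = -3815/16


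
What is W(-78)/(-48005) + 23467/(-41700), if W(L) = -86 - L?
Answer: -225239947/400361700 ≈ -0.56259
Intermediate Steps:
W(-78)/(-48005) + 23467/(-41700) = (-86 - 1*(-78))/(-48005) + 23467/(-41700) = (-86 + 78)*(-1/48005) + 23467*(-1/41700) = -8*(-1/48005) - 23467/41700 = 8/48005 - 23467/41700 = -225239947/400361700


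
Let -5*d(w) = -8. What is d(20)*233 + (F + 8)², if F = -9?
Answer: 1869/5 ≈ 373.80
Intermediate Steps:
d(w) = 8/5 (d(w) = -⅕*(-8) = 8/5)
d(20)*233 + (F + 8)² = (8/5)*233 + (-9 + 8)² = 1864/5 + (-1)² = 1864/5 + 1 = 1869/5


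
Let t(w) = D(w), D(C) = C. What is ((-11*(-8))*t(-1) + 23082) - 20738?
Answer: 2256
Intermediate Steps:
t(w) = w
((-11*(-8))*t(-1) + 23082) - 20738 = (-11*(-8)*(-1) + 23082) - 20738 = (88*(-1) + 23082) - 20738 = (-88 + 23082) - 20738 = 22994 - 20738 = 2256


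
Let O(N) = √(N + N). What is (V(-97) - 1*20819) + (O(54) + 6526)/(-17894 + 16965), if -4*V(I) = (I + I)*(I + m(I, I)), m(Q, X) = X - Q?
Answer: -47435715/1858 - 6*√3/929 ≈ -25531.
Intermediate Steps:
O(N) = √2*√N (O(N) = √(2*N) = √2*√N)
V(I) = -I²/2 (V(I) = -(I + I)*(I + (I - I))/4 = -2*I*(I + 0)/4 = -2*I*I/4 = -I²/2)
(V(-97) - 1*20819) + (O(54) + 6526)/(-17894 + 16965) = (-½*(-97)² - 1*20819) + (√2*√54 + 6526)/(-17894 + 16965) = (-½*9409 - 20819) + (√2*(3*√6) + 6526)/(-929) = (-9409/2 - 20819) + (6*√3 + 6526)*(-1/929) = -51047/2 + (6526 + 6*√3)*(-1/929) = -51047/2 + (-6526/929 - 6*√3/929) = -47435715/1858 - 6*√3/929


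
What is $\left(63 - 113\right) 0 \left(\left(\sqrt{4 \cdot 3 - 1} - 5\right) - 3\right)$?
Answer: $0$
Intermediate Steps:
$\left(63 - 113\right) 0 \left(\left(\sqrt{4 \cdot 3 - 1} - 5\right) - 3\right) = - 50 \cdot 0 \left(\left(\sqrt{12 - 1} - 5\right) - 3\right) = - 50 \cdot 0 \left(\left(\sqrt{11} - 5\right) - 3\right) = - 50 \cdot 0 \left(\left(-5 + \sqrt{11}\right) - 3\right) = - 50 \cdot 0 \left(-8 + \sqrt{11}\right) = \left(-50\right) 0 = 0$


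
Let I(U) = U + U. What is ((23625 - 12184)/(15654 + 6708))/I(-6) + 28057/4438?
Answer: 3739076225/595455336 ≈ 6.2794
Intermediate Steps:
I(U) = 2*U
((23625 - 12184)/(15654 + 6708))/I(-6) + 28057/4438 = ((23625 - 12184)/(15654 + 6708))/((2*(-6))) + 28057/4438 = (11441/22362)/(-12) + 28057*(1/4438) = (11441*(1/22362))*(-1/12) + 28057/4438 = (11441/22362)*(-1/12) + 28057/4438 = -11441/268344 + 28057/4438 = 3739076225/595455336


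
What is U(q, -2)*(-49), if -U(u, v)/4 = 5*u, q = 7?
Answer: 6860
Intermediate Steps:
U(u, v) = -20*u
U(q, -2)*(-49) = -20*7*(-49) = -140*(-49) = 6860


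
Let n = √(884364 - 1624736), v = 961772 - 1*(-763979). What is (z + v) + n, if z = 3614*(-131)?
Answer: 1252317 + 2*I*√185093 ≈ 1.2523e+6 + 860.45*I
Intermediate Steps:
v = 1725751 (v = 961772 + 763979 = 1725751)
z = -473434
n = 2*I*√185093 (n = √(-740372) = 2*I*√185093 ≈ 860.45*I)
(z + v) + n = (-473434 + 1725751) + 2*I*√185093 = 1252317 + 2*I*√185093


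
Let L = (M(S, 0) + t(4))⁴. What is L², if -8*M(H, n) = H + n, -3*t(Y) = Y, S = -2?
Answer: 815730721/429981696 ≈ 1.8971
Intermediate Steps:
t(Y) = -Y/3
M(H, n) = -H/8 - n/8 (M(H, n) = -(H + n)/8 = -H/8 - n/8)
L = 28561/20736 (L = ((-⅛*(-2) - ⅛*0) - ⅓*4)⁴ = ((¼ + 0) - 4/3)⁴ = (¼ - 4/3)⁴ = (-13/12)⁴ = 28561/20736 ≈ 1.3774)
L² = (28561/20736)² = 815730721/429981696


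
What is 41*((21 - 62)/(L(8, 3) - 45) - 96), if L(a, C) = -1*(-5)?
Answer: -155759/40 ≈ -3894.0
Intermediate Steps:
L(a, C) = 5
41*((21 - 62)/(L(8, 3) - 45) - 96) = 41*((21 - 62)/(5 - 45) - 96) = 41*(-41/(-40) - 96) = 41*(-41*(-1/40) - 96) = 41*(41/40 - 96) = 41*(-3799/40) = -155759/40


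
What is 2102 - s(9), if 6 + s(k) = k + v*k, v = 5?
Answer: 2054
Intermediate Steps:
s(k) = -6 + 6*k (s(k) = -6 + (k + 5*k) = -6 + 6*k)
2102 - s(9) = 2102 - (-6 + 6*9) = 2102 - (-6 + 54) = 2102 - 1*48 = 2102 - 48 = 2054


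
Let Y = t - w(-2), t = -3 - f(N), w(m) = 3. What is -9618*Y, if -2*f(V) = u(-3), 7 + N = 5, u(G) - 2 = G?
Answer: 62517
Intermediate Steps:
u(G) = 2 + G
N = -2 (N = -7 + 5 = -2)
f(V) = ½ (f(V) = -(2 - 3)/2 = -½*(-1) = ½)
t = -7/2 (t = -3 - 1*½ = -3 - ½ = -7/2 ≈ -3.5000)
Y = -13/2 (Y = -7/2 - 1*3 = -7/2 - 3 = -13/2 ≈ -6.5000)
-9618*Y = -9618*(-13/2) = 62517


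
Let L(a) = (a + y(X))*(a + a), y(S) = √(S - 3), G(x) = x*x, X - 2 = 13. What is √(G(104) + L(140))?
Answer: 4*√(3126 + 35*√3) ≈ 225.80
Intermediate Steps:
X = 15 (X = 2 + 13 = 15)
G(x) = x²
y(S) = √(-3 + S)
L(a) = 2*a*(a + 2*√3) (L(a) = (a + √(-3 + 15))*(a + a) = (a + √12)*(2*a) = (a + 2*√3)*(2*a) = 2*a*(a + 2*√3))
√(G(104) + L(140)) = √(104² + 2*140*(140 + 2*√3)) = √(10816 + (39200 + 560*√3)) = √(50016 + 560*√3)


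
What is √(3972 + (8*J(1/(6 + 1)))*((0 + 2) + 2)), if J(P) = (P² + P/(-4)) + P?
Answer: 2*√48707/7 ≈ 63.056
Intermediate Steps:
J(P) = P² + 3*P/4 (J(P) = (P² - P/4) + P = P² + 3*P/4)
√(3972 + (8*J(1/(6 + 1)))*((0 + 2) + 2)) = √(3972 + (8*((3 + 4/(6 + 1))/(4*(6 + 1))))*((0 + 2) + 2)) = √(3972 + (8*((¼)*(3 + 4/7)/7))*(2 + 2)) = √(3972 + (8*((¼)*(⅐)*(3 + 4*(⅐))))*4) = √(3972 + (8*((¼)*(⅐)*(3 + 4/7)))*4) = √(3972 + (8*((¼)*(⅐)*(25/7)))*4) = √(3972 + (8*(25/196))*4) = √(3972 + (50/49)*4) = √(3972 + 200/49) = √(194828/49) = 2*√48707/7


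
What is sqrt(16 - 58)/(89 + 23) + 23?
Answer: 23 + I*sqrt(42)/112 ≈ 23.0 + 0.057864*I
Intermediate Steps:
sqrt(16 - 58)/(89 + 23) + 23 = sqrt(-42)/112 + 23 = (I*sqrt(42))/112 + 23 = I*sqrt(42)/112 + 23 = 23 + I*sqrt(42)/112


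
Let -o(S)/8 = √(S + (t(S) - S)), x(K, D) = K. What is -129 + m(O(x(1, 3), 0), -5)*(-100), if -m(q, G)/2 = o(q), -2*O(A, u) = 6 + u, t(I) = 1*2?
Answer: -129 - 1600*√2 ≈ -2391.7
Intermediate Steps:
t(I) = 2
o(S) = -8*√2 (o(S) = -8*√(S + (2 - S)) = -8*√2)
O(A, u) = -3 - u/2 (O(A, u) = -(6 + u)/2 = -3 - u/2)
m(q, G) = 16*√2 (m(q, G) = -(-16)*√2 = 16*√2)
-129 + m(O(x(1, 3), 0), -5)*(-100) = -129 + (16*√2)*(-100) = -129 - 1600*√2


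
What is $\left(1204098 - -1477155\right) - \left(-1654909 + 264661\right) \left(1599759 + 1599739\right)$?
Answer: $4448098376757$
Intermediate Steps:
$\left(1204098 - -1477155\right) - \left(-1654909 + 264661\right) \left(1599759 + 1599739\right) = \left(1204098 + 1477155\right) - \left(-1390248\right) 3199498 = 2681253 - -4448095695504 = 2681253 + 4448095695504 = 4448098376757$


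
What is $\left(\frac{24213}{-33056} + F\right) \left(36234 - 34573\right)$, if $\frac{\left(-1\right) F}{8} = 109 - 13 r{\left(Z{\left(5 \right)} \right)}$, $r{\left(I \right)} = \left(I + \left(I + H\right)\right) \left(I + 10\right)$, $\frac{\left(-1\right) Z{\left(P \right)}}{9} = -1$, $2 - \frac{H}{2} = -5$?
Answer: $\frac{3423898939967}{33056} \approx 1.0358 \cdot 10^{8}$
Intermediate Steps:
$H = 14$ ($H = 4 - -10 = 4 + 10 = 14$)
$Z{\left(P \right)} = 9$ ($Z{\left(P \right)} = \left(-9\right) \left(-1\right) = 9$)
$r{\left(I \right)} = \left(10 + I\right) \left(14 + 2 I\right)$ ($r{\left(I \right)} = \left(I + \left(I + 14\right)\right) \left(I + 10\right) = \left(I + \left(14 + I\right)\right) \left(10 + I\right) = \left(14 + 2 I\right) \left(10 + I\right) = \left(10 + I\right) \left(14 + 2 I\right)$)
$F = 62360$ ($F = - 8 \left(109 - 13 \left(140 + 2 \cdot 9^{2} + 34 \cdot 9\right)\right) = - 8 \left(109 - 13 \left(140 + 2 \cdot 81 + 306\right)\right) = - 8 \left(109 - 13 \left(140 + 162 + 306\right)\right) = - 8 \left(109 - 7904\right) = \left(-8\right) \left(-7795\right) = 62360$)
$\left(\frac{24213}{-33056} + F\right) \left(36234 - 34573\right) = \left(\frac{24213}{-33056} + 62360\right) \left(36234 - 34573\right) = \left(24213 \left(- \frac{1}{33056}\right) + 62360\right) 1661 = \left(- \frac{24213}{33056} + 62360\right) 1661 = \frac{2061347947}{33056} \cdot 1661 = \frac{3423898939967}{33056}$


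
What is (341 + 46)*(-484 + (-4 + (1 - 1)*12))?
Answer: -188856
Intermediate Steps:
(341 + 46)*(-484 + (-4 + (1 - 1)*12)) = 387*(-484 + (-4 + 0*12)) = 387*(-484 + (-4 + 0)) = 387*(-484 - 4) = 387*(-488) = -188856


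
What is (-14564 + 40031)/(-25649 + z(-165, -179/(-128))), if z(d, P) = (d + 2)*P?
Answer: -1086592/1104083 ≈ -0.98416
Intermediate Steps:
z(d, P) = P*(2 + d) (z(d, P) = (2 + d)*P = P*(2 + d))
(-14564 + 40031)/(-25649 + z(-165, -179/(-128))) = (-14564 + 40031)/(-25649 + (-179/(-128))*(2 - 165)) = 25467/(-25649 - 179*(-1/128)*(-163)) = 25467/(-25649 + (179/128)*(-163)) = 25467/(-25649 - 29177/128) = 25467/(-3312249/128) = 25467*(-128/3312249) = -1086592/1104083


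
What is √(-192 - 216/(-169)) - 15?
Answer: -15 + 2*I*√8058/13 ≈ -15.0 + 13.81*I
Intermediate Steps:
√(-192 - 216/(-169)) - 15 = √(-192 - 216*(-1/169)) - 15 = √(-192 + 216/169) - 15 = √(-32232/169) - 15 = 2*I*√8058/13 - 15 = -15 + 2*I*√8058/13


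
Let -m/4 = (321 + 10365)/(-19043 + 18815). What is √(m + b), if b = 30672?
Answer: √11140270/19 ≈ 175.67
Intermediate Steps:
m = 3562/19 (m = -4*(321 + 10365)/(-19043 + 18815) = -42744/(-228) = -42744*(-1)/228 = -4*(-1781/38) = 3562/19 ≈ 187.47)
√(m + b) = √(3562/19 + 30672) = √(586330/19) = √11140270/19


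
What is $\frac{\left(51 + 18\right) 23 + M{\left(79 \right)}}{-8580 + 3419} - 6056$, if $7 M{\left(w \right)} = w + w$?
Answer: $- \frac{218796379}{36127} \approx -6056.3$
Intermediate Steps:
$M{\left(w \right)} = \frac{2 w}{7}$ ($M{\left(w \right)} = \frac{w + w}{7} = \frac{2 w}{7}$)
$\frac{\left(51 + 18\right) 23 + M{\left(79 \right)}}{-8580 + 3419} - 6056 = \frac{\left(51 + 18\right) 23 + \frac{2}{7} \cdot 79}{-8580 + 3419} - 6056 = \frac{69 \cdot 23 + \frac{158}{7}}{-5161} - 6056 = \left(1587 + \frac{158}{7}\right) \left(- \frac{1}{5161}\right) - 6056 = \frac{11267}{7} \left(- \frac{1}{5161}\right) - 6056 = - \frac{11267}{36127} - 6056 = - \frac{218796379}{36127}$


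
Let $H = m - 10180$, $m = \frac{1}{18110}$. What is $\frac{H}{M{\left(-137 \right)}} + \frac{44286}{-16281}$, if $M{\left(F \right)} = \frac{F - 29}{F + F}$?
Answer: $- \frac{137093515401761}{8157486510} \approx -16806.0$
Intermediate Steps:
$m = \frac{1}{18110} \approx 5.5218 \cdot 10^{-5}$
$M{\left(F \right)} = \frac{-29 + F}{2 F}$
$H = - \frac{184359799}{18110}$ ($H = \frac{1}{18110} - 10180 = - \frac{184359799}{18110} \approx -10180.0$)
$\frac{H}{M{\left(-137 \right)}} + \frac{44286}{-16281} = - \frac{184359799}{18110 \frac{-29 - 137}{2 \left(-137\right)}} + \frac{44286}{-16281} = - \frac{184359799}{18110 \cdot \frac{1}{2} \left(- \frac{1}{137}\right) \left(-166\right)} + 44286 \left(- \frac{1}{16281}\right) = - \frac{184359799}{18110 \cdot \frac{83}{137}} - \frac{14762}{5427} = \left(- \frac{184359799}{18110}\right) \frac{137}{83} - \frac{14762}{5427} = - \frac{25257292463}{1503130} - \frac{14762}{5427} = - \frac{137093515401761}{8157486510}$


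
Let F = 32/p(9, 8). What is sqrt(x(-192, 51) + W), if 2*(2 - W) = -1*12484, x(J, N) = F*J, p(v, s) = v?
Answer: 2*sqrt(12513)/3 ≈ 74.574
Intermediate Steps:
F = 32/9 ≈ 3.5556
x(J, N) = 32*J/9
W = 6244 (W = 2 - (-1)*12484/2 = 2 - 1/2*(-12484) = 2 + 6242 = 6244)
sqrt(x(-192, 51) + W) = sqrt((32/9)*(-192) + 6244) = sqrt(-2048/3 + 6244) = sqrt(16684/3) = 2*sqrt(12513)/3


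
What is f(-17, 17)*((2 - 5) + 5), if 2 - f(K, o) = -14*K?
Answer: -472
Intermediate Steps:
f(K, o) = 2 + 14*K (f(K, o) = 2 - (-14)*K = 2 + 14*K)
f(-17, 17)*((2 - 5) + 5) = (2 + 14*(-17))*((2 - 5) + 5) = (2 - 238)*(-3 + 5) = -236*2 = -472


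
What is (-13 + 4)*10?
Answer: -90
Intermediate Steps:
(-13 + 4)*10 = -9*10 = -90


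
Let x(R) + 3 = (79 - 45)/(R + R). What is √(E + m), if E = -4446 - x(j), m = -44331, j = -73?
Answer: I*√259915405/73 ≈ 220.85*I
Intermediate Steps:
x(R) = -3 + 17/R (x(R) = -3 + (79 - 45)/(R + R) = -3 + 34/((2*R)) = -3 + 34*(1/(2*R)) = -3 + 17/R)
E = -324322/73 (E = -4446 - (-3 + 17/(-73)) = -4446 - (-3 + 17*(-1/73)) = -4446 - (-3 - 17/73) = -4446 - 1*(-236/73) = -4446 + 236/73 = -324322/73 ≈ -4442.8)
√(E + m) = √(-324322/73 - 44331) = √(-3560485/73) = I*√259915405/73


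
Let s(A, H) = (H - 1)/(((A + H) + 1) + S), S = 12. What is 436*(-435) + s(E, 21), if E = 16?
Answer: -948298/5 ≈ -1.8966e+5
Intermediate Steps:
s(A, H) = (-1 + H)/(13 + A + H) (s(A, H) = (H - 1)/(((A + H) + 1) + 12) = (-1 + H)/((1 + A + H) + 12) = (-1 + H)/(13 + A + H))
436*(-435) + s(E, 21) = 436*(-435) + (-1 + 21)/(13 + 16 + 21) = -189660 + 20/50 = -189660 + (1/50)*20 = -189660 + 2/5 = -948298/5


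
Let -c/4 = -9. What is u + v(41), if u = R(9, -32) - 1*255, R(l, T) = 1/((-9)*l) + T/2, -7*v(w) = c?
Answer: -156580/567 ≈ -276.16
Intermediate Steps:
c = 36 (c = -4*(-9) = 36)
v(w) = -36/7 (v(w) = -⅐*36 = -36/7)
R(l, T) = T/2 - 1/(9*l) (R(l, T) = -1/(9*l) + T*(½) = -1/(9*l) + T/2 = T/2 - 1/(9*l))
u = -21952/81 (u = ((½)*(-32) - ⅑/9) - 1*255 = (-16 - ⅑*⅑) - 255 = (-16 - 1/81) - 255 = -1297/81 - 255 = -21952/81 ≈ -271.01)
u + v(41) = -21952/81 - 36/7 = -156580/567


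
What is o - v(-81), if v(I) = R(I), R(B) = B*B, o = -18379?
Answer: -24940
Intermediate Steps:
R(B) = B²
v(I) = I²
o - v(-81) = -18379 - 1*(-81)² = -18379 - 1*6561 = -18379 - 6561 = -24940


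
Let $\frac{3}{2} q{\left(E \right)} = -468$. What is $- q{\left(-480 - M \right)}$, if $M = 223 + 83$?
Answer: $312$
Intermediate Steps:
$M = 306$
$q{\left(E \right)} = -312$ ($q{\left(E \right)} = \frac{2}{3} \left(-468\right) = -312$)
$- q{\left(-480 - M \right)} = \left(-1\right) \left(-312\right) = 312$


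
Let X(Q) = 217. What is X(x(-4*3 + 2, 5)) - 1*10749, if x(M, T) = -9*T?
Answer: -10532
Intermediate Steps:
X(x(-4*3 + 2, 5)) - 1*10749 = 217 - 1*10749 = 217 - 10749 = -10532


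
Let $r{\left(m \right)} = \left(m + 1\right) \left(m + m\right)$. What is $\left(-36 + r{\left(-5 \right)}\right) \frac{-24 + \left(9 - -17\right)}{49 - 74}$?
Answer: $- \frac{8}{25} \approx -0.32$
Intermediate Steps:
$r{\left(m \right)} = 2 m \left(1 + m\right)$ ($r{\left(m \right)} = \left(1 + m\right) 2 m = 2 m \left(1 + m\right)$)
$\left(-36 + r{\left(-5 \right)}\right) \frac{-24 + \left(9 - -17\right)}{49 - 74} = \left(-36 + 2 \left(-5\right) \left(1 - 5\right)\right) \frac{-24 + \left(9 - -17\right)}{49 - 74} = \left(-36 + 2 \left(-5\right) \left(-4\right)\right) \frac{-24 + \left(9 + 17\right)}{-25} = \left(-36 + 40\right) \left(-24 + 26\right) \left(- \frac{1}{25}\right) = 4 \cdot 2 \left(- \frac{1}{25}\right) = 4 \left(- \frac{2}{25}\right) = - \frac{8}{25}$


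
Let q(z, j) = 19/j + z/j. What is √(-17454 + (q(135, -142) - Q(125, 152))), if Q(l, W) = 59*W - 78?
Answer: I*√132805571/71 ≈ 162.31*I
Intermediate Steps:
Q(l, W) = -78 + 59*W
√(-17454 + (q(135, -142) - Q(125, 152))) = √(-17454 + ((19 + 135)/(-142) - (-78 + 59*152))) = √(-17454 + (-1/142*154 - (-78 + 8968))) = √(-17454 + (-77/71 - 1*8890)) = √(-17454 + (-77/71 - 8890)) = √(-17454 - 631267/71) = √(-1870501/71) = I*√132805571/71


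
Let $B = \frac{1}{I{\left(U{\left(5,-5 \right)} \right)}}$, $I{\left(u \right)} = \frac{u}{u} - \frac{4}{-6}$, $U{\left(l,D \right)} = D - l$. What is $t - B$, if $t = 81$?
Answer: $\frac{402}{5} \approx 80.4$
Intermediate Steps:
$I{\left(u \right)} = \frac{5}{3}$ ($I{\left(u \right)} = 1 - - \frac{2}{3} = 1 + \frac{2}{3} = \frac{5}{3}$)
$B = \frac{3}{5}$ ($B = \frac{1}{\frac{5}{3}} = \frac{3}{5} \approx 0.6$)
$t - B = 81 - \frac{3}{5} = \frac{402}{5}$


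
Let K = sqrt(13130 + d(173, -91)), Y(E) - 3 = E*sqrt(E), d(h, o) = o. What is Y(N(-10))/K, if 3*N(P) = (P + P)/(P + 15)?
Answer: sqrt(13039)*(27 - 8*I*sqrt(3))/117351 ≈ 0.026272 - 0.013483*I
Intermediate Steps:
N(P) = 2*P/(3*(15 + P)) (N(P) = ((P + P)/(P + 15))/3 = ((2*P)/(15 + P))/3 = (2*P/(15 + P))/3 = 2*P/(3*(15 + P)))
Y(E) = 3 + E**(3/2) (Y(E) = 3 + E*sqrt(E) = 3 + E**(3/2))
K = sqrt(13039) (K = sqrt(13130 - 91) = sqrt(13039) ≈ 114.19)
Y(N(-10))/K = (3 + ((2/3)*(-10)/(15 - 10))**(3/2))/(sqrt(13039)) = (3 + ((2/3)*(-10)/5)**(3/2))*(sqrt(13039)/13039) = (3 + ((2/3)*(-10)*(1/5))**(3/2))*(sqrt(13039)/13039) = (3 + (-4/3)**(3/2))*(sqrt(13039)/13039) = (3 - 8*I*sqrt(3)/9)*(sqrt(13039)/13039) = sqrt(13039)*(3 - 8*I*sqrt(3)/9)/13039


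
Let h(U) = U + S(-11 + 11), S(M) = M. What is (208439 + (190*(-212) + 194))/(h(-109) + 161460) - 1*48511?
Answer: -7827130008/161351 ≈ -48510.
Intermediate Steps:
h(U) = U (h(U) = U + (-11 + 11) = U + 0 = U)
(208439 + (190*(-212) + 194))/(h(-109) + 161460) - 1*48511 = (208439 + (190*(-212) + 194))/(-109 + 161460) - 1*48511 = (208439 + (-40280 + 194))/161351 - 48511 = (208439 - 40086)*(1/161351) - 48511 = 168353*(1/161351) - 48511 = 168353/161351 - 48511 = -7827130008/161351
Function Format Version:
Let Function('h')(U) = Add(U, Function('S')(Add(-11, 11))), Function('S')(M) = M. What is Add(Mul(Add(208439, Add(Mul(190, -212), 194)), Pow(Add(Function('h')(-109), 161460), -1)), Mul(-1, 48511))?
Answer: Rational(-7827130008, 161351) ≈ -48510.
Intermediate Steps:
Function('h')(U) = U (Function('h')(U) = Add(U, Add(-11, 11)) = Add(U, 0) = U)
Add(Mul(Add(208439, Add(Mul(190, -212), 194)), Pow(Add(Function('h')(-109), 161460), -1)), Mul(-1, 48511)) = Add(Mul(Add(208439, Add(Mul(190, -212), 194)), Pow(Add(-109, 161460), -1)), Mul(-1, 48511)) = Add(Mul(Add(208439, Add(-40280, 194)), Pow(161351, -1)), -48511) = Add(Mul(Add(208439, -40086), Rational(1, 161351)), -48511) = Add(Mul(168353, Rational(1, 161351)), -48511) = Add(Rational(168353, 161351), -48511) = Rational(-7827130008, 161351)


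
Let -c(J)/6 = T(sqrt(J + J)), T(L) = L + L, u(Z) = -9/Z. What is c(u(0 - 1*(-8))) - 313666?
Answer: -313666 - 18*I ≈ -3.1367e+5 - 18.0*I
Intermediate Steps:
T(L) = 2*L
c(J) = -12*sqrt(2)*sqrt(J) (c(J) = -12*sqrt(J + J) = -12*sqrt(2*J) = -12*sqrt(2)*sqrt(J))
c(u(0 - 1*(-8))) - 313666 = -12*sqrt(2)*sqrt(-9/(0 - 1*(-8))) - 313666 = -12*sqrt(2)*sqrt(-9/(0 + 8)) - 313666 = -12*sqrt(2)*sqrt(-9/8) - 313666 = -12*sqrt(2)*3*I*sqrt(2)/4 - 313666 = -18*I - 313666 = -313666 - 18*I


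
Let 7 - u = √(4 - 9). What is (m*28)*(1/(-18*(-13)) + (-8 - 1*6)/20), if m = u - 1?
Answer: -22792/195 + 11396*I*√5/585 ≈ -116.88 + 43.559*I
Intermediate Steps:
u = 7 - I*√5 (u = 7 - √(4 - 9) = 7 - √(-5) = 7 - I*√5 ≈ 7.0 - 2.2361*I)
m = 6 - I*√5 (m = (7 - I*√5) - 1 = 6 - I*√5 ≈ 6.0 - 2.2361*I)
(m*28)*(1/(-18*(-13)) + (-8 - 1*6)/20) = ((6 - I*√5)*28)*(1/(-18*(-13)) + (-8 - 1*6)/20) = (168 - 28*I*√5)*(-1/18*(-1/13) + (-8 - 6)*(1/20)) = (168 - 28*I*√5)*(1/234 - 14*1/20) = (168 - 28*I*√5)*(1/234 - 7/10) = (168 - 28*I*√5)*(-407/585) = -22792/195 + 11396*I*√5/585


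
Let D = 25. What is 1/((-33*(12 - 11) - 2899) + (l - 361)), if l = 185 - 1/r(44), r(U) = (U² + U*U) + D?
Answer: -3897/12111877 ≈ -0.00032175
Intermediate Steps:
r(U) = 25 + 2*U² (r(U) = (U² + U*U) + 25 = (U² + U²) + 25 = 2*U² + 25 = 25 + 2*U²)
l = 720944/3897 (l = 185 - 1/(25 + 2*44²) = 185 - 1/(25 + 2*1936) = 185 - 1/(25 + 3872) = 185 - 1/3897 = 720944/3897 ≈ 185.00)
1/((-33*(12 - 11) - 2899) + (l - 361)) = 1/((-33*(12 - 11) - 2899) + (720944/3897 - 361)) = 1/((-33*1 - 2899) - 685873/3897) = 1/((-33 - 2899) - 685873/3897) = 1/(-2932 - 685873/3897) = 1/(-12111877/3897) = -3897/12111877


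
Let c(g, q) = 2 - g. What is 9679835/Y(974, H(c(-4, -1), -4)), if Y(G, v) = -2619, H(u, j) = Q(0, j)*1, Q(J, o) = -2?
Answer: -9679835/2619 ≈ -3696.0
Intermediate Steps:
H(u, j) = -2 (H(u, j) = -2*1 = -2)
9679835/Y(974, H(c(-4, -1), -4)) = 9679835/(-2619) = 9679835*(-1/2619) = -9679835/2619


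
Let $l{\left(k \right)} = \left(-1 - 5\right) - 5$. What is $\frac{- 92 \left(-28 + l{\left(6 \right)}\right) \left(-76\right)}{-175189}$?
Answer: $\frac{272688}{175189} \approx 1.5565$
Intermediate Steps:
$l{\left(k \right)} = -11$ ($l{\left(k \right)} = -6 - 5 = -11$)
$\frac{- 92 \left(-28 + l{\left(6 \right)}\right) \left(-76\right)}{-175189} = \frac{- 92 \left(-28 - 11\right) \left(-76\right)}{-175189} = \left(-92\right) \left(-39\right) \left(-76\right) \left(- \frac{1}{175189}\right) = 3588 \left(-76\right) \left(- \frac{1}{175189}\right) = \left(-272688\right) \left(- \frac{1}{175189}\right) = \frac{272688}{175189}$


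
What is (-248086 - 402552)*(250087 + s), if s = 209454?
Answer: -298994837158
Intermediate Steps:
(-248086 - 402552)*(250087 + s) = (-248086 - 402552)*(250087 + 209454) = -650638*459541 = -298994837158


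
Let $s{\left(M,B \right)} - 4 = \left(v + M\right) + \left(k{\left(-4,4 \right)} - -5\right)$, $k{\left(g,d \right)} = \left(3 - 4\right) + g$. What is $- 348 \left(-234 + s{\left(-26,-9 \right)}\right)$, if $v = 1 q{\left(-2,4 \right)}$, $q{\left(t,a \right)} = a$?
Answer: $87696$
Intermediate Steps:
$k{\left(g,d \right)} = -1 + g$
$v = 4$ ($v = 1 \cdot 4 = 4$)
$s{\left(M,B \right)} = 8 + M$ ($s{\left(M,B \right)} = 4 + \left(\left(4 + M\right) - 0\right) = 4 + \left(\left(4 + M\right) + \left(-5 + 5\right)\right) = 4 + \left(\left(4 + M\right) + 0\right) = 4 + \left(4 + M\right) = 8 + M$)
$- 348 \left(-234 + s{\left(-26,-9 \right)}\right) = - 348 \left(-234 + \left(8 - 26\right)\right) = - 348 \left(-234 - 18\right) = \left(-348\right) \left(-252\right) = 87696$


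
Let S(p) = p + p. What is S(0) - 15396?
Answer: -15396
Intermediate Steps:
S(p) = 2*p
S(0) - 15396 = 2*0 - 15396 = 0 - 15396 = -15396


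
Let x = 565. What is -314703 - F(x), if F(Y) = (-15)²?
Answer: -314928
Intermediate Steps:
F(Y) = 225
-314703 - F(x) = -314703 - 1*225 = -314703 - 225 = -314928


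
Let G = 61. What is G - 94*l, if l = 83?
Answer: -7741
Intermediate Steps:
G - 94*l = 61 - 94*83 = 61 - 7802 = -7741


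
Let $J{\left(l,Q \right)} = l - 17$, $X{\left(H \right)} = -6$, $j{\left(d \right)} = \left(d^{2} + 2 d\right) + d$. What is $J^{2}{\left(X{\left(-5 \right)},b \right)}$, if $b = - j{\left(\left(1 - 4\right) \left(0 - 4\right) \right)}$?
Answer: $529$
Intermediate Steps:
$j{\left(d \right)} = d^{2} + 3 d$
$b = -180$ ($b = - \left(1 - 4\right) \left(0 - 4\right) \left(3 + \left(1 - 4\right) \left(0 - 4\right)\right) = - \left(-3\right) \left(-4\right) \left(3 - -12\right) = - 12 \left(3 + 12\right) = - 12 \cdot 15 = \left(-1\right) 180 = -180$)
$J{\left(l,Q \right)} = -17 + l$ ($J{\left(l,Q \right)} = l - 17 = -17 + l$)
$J^{2}{\left(X{\left(-5 \right)},b \right)} = \left(-17 - 6\right)^{2} = \left(-23\right)^{2} = 529$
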